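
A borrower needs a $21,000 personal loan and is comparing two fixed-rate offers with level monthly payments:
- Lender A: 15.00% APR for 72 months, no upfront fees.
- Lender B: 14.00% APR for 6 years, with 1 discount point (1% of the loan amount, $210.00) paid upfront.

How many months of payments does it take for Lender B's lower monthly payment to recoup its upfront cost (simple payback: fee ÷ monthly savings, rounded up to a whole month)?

Lender A: at 15.00% the monthly rate is 0.0125000, so the payment is 21,000 × 0.0125000 / (1 − 1.0125000^−72) = $444.05.
Lender B: monthly rate = 14%/12 = 0.0116667; payment = 21,000 × 0.0116667 / (1 − (1+0.0116667)^−72) = $432.72.
Monthly savings = $444.05 − $432.72 = $11.33.
Break-even = $210.00 / $11.33 = 18.53 → 19 months.

19 months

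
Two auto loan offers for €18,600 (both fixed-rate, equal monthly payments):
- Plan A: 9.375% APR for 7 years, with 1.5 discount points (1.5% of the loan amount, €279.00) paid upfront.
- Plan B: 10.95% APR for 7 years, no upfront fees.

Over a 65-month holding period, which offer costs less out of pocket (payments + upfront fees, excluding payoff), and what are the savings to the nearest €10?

Plan A by €710

Plan A: monthly rate = 9.375%/12 = 0.0078125; payment = 18,600 × 0.0078125 / (1 − (1+0.0078125)^−84) = €302.81.
Plan B: monthly rate = 10.95%/12 = 0.0091250; payment = 18,600 × 0.0091250 / (1 − (1+0.0091250)^−84) = €317.99.
Over 65 months: Plan A costs 65 × €302.81 + €279.00 = €19,961.65; Plan B costs 65 × €317.99 = €20,669.35.
Plan A is cheaper by €20,669.35 − €19,961.65 = €707.70.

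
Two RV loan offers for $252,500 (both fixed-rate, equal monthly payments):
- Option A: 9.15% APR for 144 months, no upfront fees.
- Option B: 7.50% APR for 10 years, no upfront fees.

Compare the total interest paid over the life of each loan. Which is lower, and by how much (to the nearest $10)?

Option A: monthly rate = 9.15%/12 = 0.0076250; payment = 252,500 × 0.0076250 / (1 − (1+0.0076250)^−144) = $2,894.90.
Total interest on Option A = 144 × $2,894.90 − $252,500 = $164,365.60.
Option B: at 7.50% the monthly rate is 0.0062500, so the payment is 252,500 × 0.0062500 / (1 − 1.0062500^−120) = $2,997.22.
Total interest on Option B = 120 × $2,997.22 − $252,500 = $107,166.40.
Option B is lower by $57,199.20.

Option B by $57,200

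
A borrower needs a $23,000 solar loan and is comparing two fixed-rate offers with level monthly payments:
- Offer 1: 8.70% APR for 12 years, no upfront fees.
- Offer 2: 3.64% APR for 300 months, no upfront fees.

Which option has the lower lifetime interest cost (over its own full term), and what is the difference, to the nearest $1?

Offer 2 by $2,071

Offer 1: monthly rate = 8.7%/12 = 0.0072500; payment = 23,000 × 0.0072500 / (1 − (1+0.0072500)^−144) = $257.88.
Total interest on Offer 1 = 144 × $257.88 − $23,000 = $14,134.72.
Offer 2: monthly rate = 3.64%/12 = 0.0030333; payment = 23,000 × 0.0030333 / (1 − (1+0.0030333)^−300) = $116.88.
Total interest on Offer 2 = 300 × $116.88 − $23,000 = $12,064.00.
Offer 2 is lower by $2,070.72.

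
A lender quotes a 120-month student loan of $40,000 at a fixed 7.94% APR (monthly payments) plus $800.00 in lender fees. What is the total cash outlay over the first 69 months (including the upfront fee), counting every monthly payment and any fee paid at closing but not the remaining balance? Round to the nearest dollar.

$34,199

Monthly rate = 7.94%/12 = 0.0066167; payment = 40,000 × 0.0066167 / (1 − (1+0.0066167)^−120) = $484.04.
Total outlay = 69 × $484.04 + $800.00 = $34,198.76.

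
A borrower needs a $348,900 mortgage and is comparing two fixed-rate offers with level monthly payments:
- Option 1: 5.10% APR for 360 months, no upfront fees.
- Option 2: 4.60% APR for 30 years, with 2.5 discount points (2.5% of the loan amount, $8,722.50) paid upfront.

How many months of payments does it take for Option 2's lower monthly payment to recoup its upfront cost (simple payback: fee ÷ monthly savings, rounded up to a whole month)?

83 months

Option 1: at 5.10% the monthly rate is 0.0042500, so the payment is 348,900 × 0.0042500 / (1 − 1.0042500^−360) = $1,894.35.
Option 2: monthly rate = 4.6%/12 = 0.0038333; payment = 348,900 × 0.0038333 / (1 − (1+0.0038333)^−360) = $1,788.62.
Monthly savings = $1,894.35 − $1,788.62 = $105.73.
Break-even = $8,722.50 / $105.73 = 82.50 → 83 months.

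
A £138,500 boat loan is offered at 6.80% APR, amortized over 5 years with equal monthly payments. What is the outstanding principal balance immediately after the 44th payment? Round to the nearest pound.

With monthly rate i = 6.8%/12 = 0.0056667, the balance after k of n payments is P · [(1+i)^n − (1+i)^k] / [(1+i)^n − 1].
(1+0.0056667)^60 = 1.40359990 and (1+0.0056667)^44 = 1.28226692, so the balance is 138,500 × (1.40359990 − 1.28226692) / (1.40359990 − 1) = £41,636.82.

£41,637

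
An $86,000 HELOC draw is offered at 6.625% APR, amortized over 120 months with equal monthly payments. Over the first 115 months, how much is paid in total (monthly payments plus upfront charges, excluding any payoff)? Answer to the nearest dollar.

$112,929

Monthly rate = 6.625%/12 = 0.0055208; payment = 86,000 × 0.0055208 / (1 − (1+0.0055208)^−120) = $981.99.
Total outlay = 115 × $981.99 = $112,928.85.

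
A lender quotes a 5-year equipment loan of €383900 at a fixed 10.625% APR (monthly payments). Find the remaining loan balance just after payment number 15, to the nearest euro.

With monthly rate i = 10.625%/12 = 0.0088542, the balance after k of n payments is P · [(1+i)^n − (1+i)^k] / [(1+i)^n − 1].
(1+0.0088542)^60 = 1.69708471 and (1+0.0088542)^15 = 1.14136849, so the balance is 383,900 × (1.69708471 − 1.14136849) / (1.69708471 − 1) = €306,045.24.

€306,045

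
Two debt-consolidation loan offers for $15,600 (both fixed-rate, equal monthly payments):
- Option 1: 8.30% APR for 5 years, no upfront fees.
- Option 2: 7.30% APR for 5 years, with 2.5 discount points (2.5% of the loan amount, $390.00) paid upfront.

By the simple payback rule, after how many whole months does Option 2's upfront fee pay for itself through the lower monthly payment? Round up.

53 months

Option 1: monthly rate = 8.3%/12 = 0.0069167; payment = 15,600 × 0.0069167 / (1 − (1+0.0069167)^−60) = $318.56.
Option 2: monthly rate = 7.3%/12 = 0.0060833; payment = 15,600 × 0.0060833 / (1 − (1+0.0060833)^−60) = $311.11.
Monthly savings = $318.56 − $311.11 = $7.45.
Break-even = $390.00 / $7.45 = 52.35 → 53 months.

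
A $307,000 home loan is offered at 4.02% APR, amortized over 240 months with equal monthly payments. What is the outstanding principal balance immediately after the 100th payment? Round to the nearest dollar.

With monthly rate i = 4.02%/12 = 0.0033500, the balance after k of n payments is P · [(1+i)^n − (1+i)^k] / [(1+i)^n − 1].
(1+0.0033500)^240 = 2.23146049 and (1+0.0033500)^100 = 1.39715793, so the balance is 307,000 × (2.23146049 − 1.39715793) / (2.23146049 − 1) = $207,989.53.

$207,990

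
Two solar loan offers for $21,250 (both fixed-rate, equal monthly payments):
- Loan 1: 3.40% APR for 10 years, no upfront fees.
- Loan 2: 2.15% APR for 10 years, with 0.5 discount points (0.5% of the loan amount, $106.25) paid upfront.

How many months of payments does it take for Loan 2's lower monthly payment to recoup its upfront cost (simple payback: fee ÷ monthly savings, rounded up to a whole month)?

9 months

Loan 1: at 3.40% the monthly rate is 0.0028333, so the payment is 21,250 × 0.0028333 / (1 − 1.0028333^−120) = $209.14.
Loan 2: monthly rate = 2.15%/12 = 0.0017917; payment = 21,250 × 0.0017917 / (1 − (1+0.0017917)^−120) = $196.96.
Monthly savings = $209.14 − $196.96 = $12.18.
Break-even = $106.25 / $12.18 = 8.72 → 9 months.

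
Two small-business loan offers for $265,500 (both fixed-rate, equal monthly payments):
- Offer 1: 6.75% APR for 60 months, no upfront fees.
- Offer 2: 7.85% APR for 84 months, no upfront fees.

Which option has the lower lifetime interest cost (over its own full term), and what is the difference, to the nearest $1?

Offer 1 by $32,382

Offer 1: monthly rate = 6.75%/12 = 0.0056250; payment = 265,500 × 0.0056250 / (1 − (1+0.0056250)^−60) = $5,225.96.
Total interest on Offer 1 = 60 × $5,225.96 − $265,500 = $48,057.60.
Offer 2: at 7.85% the monthly rate is 0.0065417, so the payment is 265,500 × 0.0065417 / (1 − 1.0065417^−84) = $4,118.33.
Total interest on Offer 2 = 84 × $4,118.33 − $265,500 = $80,439.72.
Offer 1 is lower by $32,382.12.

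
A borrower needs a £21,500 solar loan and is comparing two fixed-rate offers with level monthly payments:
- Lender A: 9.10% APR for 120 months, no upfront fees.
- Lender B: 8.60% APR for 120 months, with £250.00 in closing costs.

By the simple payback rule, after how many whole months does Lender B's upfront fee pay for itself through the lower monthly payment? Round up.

Lender A: monthly rate = 9.1%/12 = 0.0075833; payment = 21,500 × 0.0075833 / (1 − (1+0.0075833)^−120) = £273.52.
Lender B: monthly rate = 8.6%/12 = 0.0071667; payment = 21,500 × 0.0071667 / (1 − (1+0.0071667)^−120) = £267.72.
Monthly savings = £273.52 − £267.72 = £5.80.
Break-even = £250.00 / £5.80 = 43.10 → 44 months.

44 months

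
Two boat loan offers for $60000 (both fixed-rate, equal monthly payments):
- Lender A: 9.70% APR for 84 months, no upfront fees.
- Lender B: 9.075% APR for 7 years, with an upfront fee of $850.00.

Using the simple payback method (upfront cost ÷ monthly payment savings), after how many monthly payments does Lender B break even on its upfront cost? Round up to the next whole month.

Lender A: at 9.70% the monthly rate is 0.0080833, so the payment is 60,000 × 0.0080833 / (1 − 1.0080833^−84) = $986.80.
Lender B: monthly rate = 9.075%/12 = 0.0075625; payment = 60,000 × 0.0075625 / (1 − (1+0.0075625)^−84) = $967.63.
Monthly savings = $986.80 − $967.63 = $19.17.
Break-even = $850.00 / $19.17 = 44.34 → 45 months.

45 months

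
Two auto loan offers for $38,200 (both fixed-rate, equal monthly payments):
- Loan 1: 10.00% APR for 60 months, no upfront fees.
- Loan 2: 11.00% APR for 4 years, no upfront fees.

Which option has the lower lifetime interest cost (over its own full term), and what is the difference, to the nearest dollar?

Loan 1: monthly rate = 10%/12 = 0.0083333; payment = 38,200 × 0.0083333 / (1 − (1+0.0083333)^−60) = $811.64.
Total interest on Loan 1 = 60 × $811.64 − $38,200 = $10,498.40.
Loan 2: at 11.00% the monthly rate is 0.0091667, so the payment is 38,200 × 0.0091667 / (1 − 1.0091667^−48) = $987.30.
Total interest on Loan 2 = 48 × $987.30 − $38,200 = $9,190.40.
Loan 2 is lower by $1,308.00.

Loan 2 by $1,308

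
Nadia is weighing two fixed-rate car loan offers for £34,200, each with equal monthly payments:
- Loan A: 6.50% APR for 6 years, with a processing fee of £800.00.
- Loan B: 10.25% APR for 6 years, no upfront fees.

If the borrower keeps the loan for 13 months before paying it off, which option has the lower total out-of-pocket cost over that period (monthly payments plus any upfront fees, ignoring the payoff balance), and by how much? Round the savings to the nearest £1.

Loan A: monthly rate = 6.5%/12 = 0.0054167; payment = 34,200 × 0.0054167 / (1 − (1+0.0054167)^−72) = £574.90.
Loan B: at 10.25% the monthly rate is 0.0085417, so the payment is 34,200 × 0.0085417 / (1 − 1.0085417^−72) = £637.90.
Over 13 months: Loan A costs 13 × £574.90 + £800.00 = £8,273.70; Loan B costs 13 × £637.90 = £8,292.70.
Loan A is cheaper by £8,292.70 − £8,273.70 = £19.00.

Loan A by £19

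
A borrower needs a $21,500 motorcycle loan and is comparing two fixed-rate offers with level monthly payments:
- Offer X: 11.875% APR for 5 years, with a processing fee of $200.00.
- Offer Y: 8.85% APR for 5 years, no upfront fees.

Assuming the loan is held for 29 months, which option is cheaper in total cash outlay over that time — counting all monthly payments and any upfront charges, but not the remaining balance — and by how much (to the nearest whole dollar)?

Offer X: at 11.875% the monthly rate is 0.0098958, so the payment is 21,500 × 0.0098958 / (1 − 1.0098958^−60) = $476.90.
Offer Y: at 8.85% the monthly rate is 0.0073750, so the payment is 21,500 × 0.0073750 / (1 − 1.0073750^−60) = $444.74.
Over 29 months: Offer X costs 29 × $476.90 + $200.00 = $14,030.10; Offer Y costs 29 × $444.74 = $12,897.46.
Offer Y is cheaper by $14,030.10 − $12,897.46 = $1,132.64.

Offer Y by $1,133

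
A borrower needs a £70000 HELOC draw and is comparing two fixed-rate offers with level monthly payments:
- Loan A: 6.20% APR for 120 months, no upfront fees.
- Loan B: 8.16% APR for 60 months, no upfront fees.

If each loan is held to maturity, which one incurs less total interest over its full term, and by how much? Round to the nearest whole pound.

Loan B by £8,620

Loan A: monthly rate = 6.2%/12 = 0.0051667; payment = 70,000 × 0.0051667 / (1 − (1+0.0051667)^−120) = £784.19.
Total interest on Loan A = 120 × £784.19 − £70,000 = £24,102.80.
Loan B: monthly rate = 8.16%/12 = 0.0068000; payment = 70,000 × 0.0068000 / (1 − (1+0.0068000)^−60) = £1,424.71.
Total interest on Loan B = 60 × £1,424.71 − £70,000 = £15,482.60.
Loan B is lower by £8,620.20.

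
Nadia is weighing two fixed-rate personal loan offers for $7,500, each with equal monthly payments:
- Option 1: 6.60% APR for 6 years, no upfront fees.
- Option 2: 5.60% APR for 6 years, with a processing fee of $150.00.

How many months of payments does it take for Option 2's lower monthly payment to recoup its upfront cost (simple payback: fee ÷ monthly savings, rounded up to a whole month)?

Option 1: at 6.60% the monthly rate is 0.0055000, so the payment is 7,500 × 0.0055000 / (1 − 1.0055000^−72) = $126.43.
Option 2: at 5.60% the monthly rate is 0.0046667, so the payment is 7,500 × 0.0046667 / (1 − 1.0046667^−72) = $122.89.
Monthly savings = $126.43 − $122.89 = $3.54.
Break-even = $150.00 / $3.54 = 42.37 → 43 months.

43 months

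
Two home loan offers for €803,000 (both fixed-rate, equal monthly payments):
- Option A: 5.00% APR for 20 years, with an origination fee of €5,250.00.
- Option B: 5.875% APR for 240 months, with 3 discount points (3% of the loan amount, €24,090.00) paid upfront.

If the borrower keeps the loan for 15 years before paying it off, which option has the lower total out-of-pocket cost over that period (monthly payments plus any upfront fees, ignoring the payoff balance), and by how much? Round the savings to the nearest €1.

Option A: monthly rate = 5%/12 = 0.0041667; payment = 803,000 × 0.0041667 / (1 − (1+0.0041667)^−240) = €5,299.44.
Option B: monthly rate = 5.875%/12 = 0.0048958; payment = 803,000 × 0.0048958 / (1 − (1+0.0048958)^−240) = €5,695.18.
Over 180 months: Option A costs 180 × €5,299.44 + €5,250.00 = €959,149.20; Option B costs 180 × €5,695.18 + €24,090.00 = €1,049,222.40.
Option A is cheaper by €1,049,222.40 − €959,149.20 = €90,073.20.

Option A by €90,073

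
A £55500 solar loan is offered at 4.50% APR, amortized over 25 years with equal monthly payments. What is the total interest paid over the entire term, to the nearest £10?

£37,050

Monthly rate = 4.5%/12 = 0.0037500; payment = 55,500 × 0.0037500 / (1 − (1+0.0037500)^−300) = £308.49.
Total paid = 300 × £308.49 = £92,547.00; interest = £92,547.00 − £55,500 = £37,047.00.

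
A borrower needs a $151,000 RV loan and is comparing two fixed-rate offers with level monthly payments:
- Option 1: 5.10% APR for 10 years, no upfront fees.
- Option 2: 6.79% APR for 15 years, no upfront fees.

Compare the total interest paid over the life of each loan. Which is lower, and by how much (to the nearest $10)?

Option 1 by $48,040

Option 1: at 5.10% the monthly rate is 0.0042500, so the payment is 151,000 × 0.0042500 / (1 − 1.0042500^−120) = $1,608.98.
Total interest on Option 1 = 120 × $1,608.98 − $151,000 = $42,077.60.
Option 2: monthly rate = 6.79%/12 = 0.0056583; payment = 151,000 × 0.0056583 / (1 − (1+0.0056583)^−180) = $1,339.56.
Total interest on Option 2 = 180 × $1,339.56 − $151,000 = $90,120.80.
Option 1 is lower by $48,043.20.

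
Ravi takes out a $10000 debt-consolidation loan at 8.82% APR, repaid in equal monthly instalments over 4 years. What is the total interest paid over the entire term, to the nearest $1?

Monthly rate = 8.82%/12 = 0.0073500; payment = 10,000 × 0.0073500 / (1 − (1+0.0073500)^−48) = $248.00.
Total paid = 48 × $248.00 = $11,904.00; interest = $11,904.00 − $10,000 = $1,904.00.

$1,904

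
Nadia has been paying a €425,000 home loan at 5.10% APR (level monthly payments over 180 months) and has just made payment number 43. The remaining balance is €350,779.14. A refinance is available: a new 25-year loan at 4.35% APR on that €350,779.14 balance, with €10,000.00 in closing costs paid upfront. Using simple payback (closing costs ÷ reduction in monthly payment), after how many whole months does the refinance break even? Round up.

7 months

Current payment = 425,000 × 5.1%/12 / (1 − (1+0.0042500)^−180) = €3,383.05.
Refinanced payment = 350,779.14 × 0.0036250 / (1 − (1+0.0036250)^−300) = €1,920.00.
Monthly savings = €3,383.05 − €1,920.00 = €1,463.05.
Break-even = €10,000.00 / €1,463.05 = 6.84 → 7 months.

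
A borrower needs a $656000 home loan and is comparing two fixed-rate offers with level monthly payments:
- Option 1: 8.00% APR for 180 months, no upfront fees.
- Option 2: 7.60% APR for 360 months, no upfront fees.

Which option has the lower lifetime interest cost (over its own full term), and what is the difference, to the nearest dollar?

Option 1: monthly rate = 8%/12 = 0.0066667; payment = 656,000 × 0.0066667 / (1 − (1+0.0066667)^−180) = $6,269.08.
Total interest on Option 1 = 180 × $6,269.08 − $656,000 = $472,434.40.
Option 2: monthly rate = 7.6%/12 = 0.0063333; payment = 656,000 × 0.0063333 / (1 − (1+0.0063333)^−360) = $4,631.85.
Total interest on Option 2 = 360 × $4,631.85 − $656,000 = $1,011,466.00.
Option 1 is lower by $539,031.60.

Option 1 by $539,032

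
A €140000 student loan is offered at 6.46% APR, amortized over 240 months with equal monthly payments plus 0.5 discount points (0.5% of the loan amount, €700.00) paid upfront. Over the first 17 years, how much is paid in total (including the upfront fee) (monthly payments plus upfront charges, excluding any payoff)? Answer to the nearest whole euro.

€212,964

At 6.46% the monthly rate is 0.0053833, so the payment is 140,000 × 0.0053833 / (1 − 1.0053833^−240) = €1,040.51.
Total outlay = 204 × €1,040.51 + €700.00 = €212,964.04.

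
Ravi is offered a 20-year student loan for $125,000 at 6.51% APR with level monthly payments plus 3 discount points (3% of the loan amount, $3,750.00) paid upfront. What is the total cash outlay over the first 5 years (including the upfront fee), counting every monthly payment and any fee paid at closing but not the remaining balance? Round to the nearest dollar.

$59,712

At 6.51% the monthly rate is 0.0054250, so the payment is 125,000 × 0.0054250 / (1 − 1.0054250^−240) = $932.70.
Total outlay = 60 × $932.70 + $3,750.00 = $59,712.00.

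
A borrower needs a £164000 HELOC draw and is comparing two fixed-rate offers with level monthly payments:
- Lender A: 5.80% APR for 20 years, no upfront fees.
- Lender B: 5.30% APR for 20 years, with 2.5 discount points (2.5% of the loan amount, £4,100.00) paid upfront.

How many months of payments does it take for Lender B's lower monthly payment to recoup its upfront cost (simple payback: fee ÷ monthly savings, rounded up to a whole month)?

Lender A: monthly rate = 5.8%/12 = 0.0048333; payment = 164,000 × 0.0048333 / (1 − (1+0.0048333)^−240) = £1,156.10.
Lender B: at 5.30% the monthly rate is 0.0044167, so the payment is 164,000 × 0.0044167 / (1 − 1.0044167^−240) = £1,109.69.
Monthly savings = £1,156.10 − £1,109.69 = £46.41.
Break-even = £4,100.00 / £46.41 = 88.34 → 89 months.

89 months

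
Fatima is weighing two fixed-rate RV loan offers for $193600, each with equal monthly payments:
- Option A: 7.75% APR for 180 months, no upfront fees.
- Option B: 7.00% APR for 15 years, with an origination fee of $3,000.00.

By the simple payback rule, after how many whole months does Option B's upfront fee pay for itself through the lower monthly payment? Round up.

Option A: at 7.75% the monthly rate is 0.0064583, so the payment is 193,600 × 0.0064583 / (1 − 1.0064583^−180) = $1,822.31.
Option B: at 7.00% the monthly rate is 0.0058333, so the payment is 193,600 × 0.0058333 / (1 − 1.0058333^−180) = $1,740.13.
Monthly savings = $1,822.31 − $1,740.13 = $82.18.
Break-even = $3,000.00 / $82.18 = 36.51 → 37 months.

37 months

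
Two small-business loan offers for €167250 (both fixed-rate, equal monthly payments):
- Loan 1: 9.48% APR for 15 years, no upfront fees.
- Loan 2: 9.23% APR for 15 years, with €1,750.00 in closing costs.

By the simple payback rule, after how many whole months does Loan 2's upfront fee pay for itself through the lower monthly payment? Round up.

Loan 1: monthly rate = 9.48%/12 = 0.0079000; payment = 167,250 × 0.0079000 / (1 − (1+0.0079000)^−180) = €1,744.45.
Loan 2: monthly rate = 9.23%/12 = 0.0076917; payment = 167,250 × 0.0076917 / (1 − (1+0.0076917)^−180) = €1,719.32.
Monthly savings = €1,744.45 − €1,719.32 = €25.13.
Break-even = €1,750.00 / €25.13 = 69.64 → 70 months.

70 months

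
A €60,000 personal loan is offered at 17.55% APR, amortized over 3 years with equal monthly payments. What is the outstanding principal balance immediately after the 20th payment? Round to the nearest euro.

With monthly rate i = 17.55%/12 = 0.0146250, the balance after k of n payments is P · [(1+i)^n − (1+i)^k] / [(1+i)^n − 1].
(1+0.0146250)^36 = 1.68655350 and (1+0.0146250)^20 = 1.33693773, so the balance is 60,000 × (1.68655350 − 1.33693773) / (1.68655350 − 1) = €30,553.99.

€30,554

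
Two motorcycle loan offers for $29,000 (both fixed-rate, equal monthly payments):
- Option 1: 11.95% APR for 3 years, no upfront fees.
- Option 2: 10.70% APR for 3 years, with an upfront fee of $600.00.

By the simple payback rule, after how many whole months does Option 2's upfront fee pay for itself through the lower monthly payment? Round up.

Option 1: monthly rate = 11.95%/12 = 0.0099583; payment = 29,000 × 0.0099583 / (1 − (1+0.0099583)^−36) = $962.52.
Option 2: monthly rate = 10.7%/12 = 0.0089167; payment = 29,000 × 0.0089167 / (1 − (1+0.0089167)^−36) = $945.31.
Monthly savings = $962.52 − $945.31 = $17.21.
Break-even = $600.00 / $17.21 = 34.86 → 35 months.

35 months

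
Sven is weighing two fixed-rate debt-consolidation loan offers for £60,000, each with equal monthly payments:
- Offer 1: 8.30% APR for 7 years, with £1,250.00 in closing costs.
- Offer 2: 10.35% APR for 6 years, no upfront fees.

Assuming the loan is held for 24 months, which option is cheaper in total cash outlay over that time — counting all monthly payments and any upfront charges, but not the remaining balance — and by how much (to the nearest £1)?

Offer 1 by £3,022

Offer 1: monthly rate = 8.3%/12 = 0.0069167; payment = 60,000 × 0.0069167 / (1 − (1+0.0069167)^−84) = £944.17.
Offer 2: at 10.35% the monthly rate is 0.0086250, so the payment is 60,000 × 0.0086250 / (1 − 1.0086250^−72) = £1,122.17.
Over 24 months: Offer 1 costs 24 × £944.17 + £1,250.00 = £23,910.08; Offer 2 costs 24 × £1,122.17 = £26,932.08.
Offer 1 is cheaper by £26,932.08 − £23,910.08 = £3,022.00.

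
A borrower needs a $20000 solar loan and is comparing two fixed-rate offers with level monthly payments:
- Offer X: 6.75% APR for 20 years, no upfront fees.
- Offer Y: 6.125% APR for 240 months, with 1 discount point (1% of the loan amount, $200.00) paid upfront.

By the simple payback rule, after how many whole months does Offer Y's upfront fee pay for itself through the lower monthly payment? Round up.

28 months

Offer X: monthly rate = 6.75%/12 = 0.0056250; payment = 20,000 × 0.0056250 / (1 − (1+0.0056250)^−240) = $152.07.
Offer Y: at 6.125% the monthly rate is 0.0051042, so the payment is 20,000 × 0.0051042 / (1 − 1.0051042^−240) = $144.73.
Monthly savings = $152.07 − $144.73 = $7.34.
Break-even = $200.00 / $7.34 = 27.25 → 28 months.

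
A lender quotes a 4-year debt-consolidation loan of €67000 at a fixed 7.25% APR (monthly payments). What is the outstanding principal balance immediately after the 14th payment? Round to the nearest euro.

€49,416

With monthly rate i = 7.25%/12 = 0.0060417, the balance after k of n payments is P · [(1+i)^n − (1+i)^k] / [(1+i)^n − 1].
(1+0.0060417)^48 = 1.33526192 and (1+0.0060417)^14 = 1.08798661, so the balance is 67,000 × (1.33526192 − 1.08798661) / (1.33526192 − 1) = €49,416.43.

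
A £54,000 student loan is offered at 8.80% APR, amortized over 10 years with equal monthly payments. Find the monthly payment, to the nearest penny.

£678.22

Monthly rate = 8.8%/12 = 0.0073333; payment = 54,000 × 0.0073333 / (1 − (1+0.0073333)^−120) = £678.22.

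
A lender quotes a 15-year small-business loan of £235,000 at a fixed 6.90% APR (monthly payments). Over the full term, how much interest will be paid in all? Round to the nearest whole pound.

£142,843

Monthly rate = 6.9%/12 = 0.0057500; payment = 235,000 × 0.0057500 / (1 − (1+0.0057500)^−180) = £2,099.13.
Total paid = 180 × £2,099.13 = £377,843.40; interest = £377,843.40 − £235,000 = £142,843.40.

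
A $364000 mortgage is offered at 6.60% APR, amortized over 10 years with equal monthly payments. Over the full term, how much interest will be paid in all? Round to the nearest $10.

At 6.60% the monthly rate is 0.0055000, so the payment is 364,000 × 0.0055000 / (1 − 1.0055000^−120) = $4,151.69.
Total paid = 120 × $4,151.69 = $498,202.80; interest = $498,202.80 − $364,000 = $134,202.80.

$134,200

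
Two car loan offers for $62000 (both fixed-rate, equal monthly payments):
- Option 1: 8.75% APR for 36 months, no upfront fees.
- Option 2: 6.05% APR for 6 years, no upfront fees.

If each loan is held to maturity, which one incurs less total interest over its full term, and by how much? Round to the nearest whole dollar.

Option 1: monthly rate = 8.75%/12 = 0.0072917; payment = 62,000 × 0.0072917 / (1 − (1+0.0072917)^−36) = $1,964.38.
Total interest on Option 1 = 36 × $1,964.38 − $62,000 = $8,717.68.
Option 2: at 6.05% the monthly rate is 0.0050417, so the payment is 62,000 × 0.0050417 / (1 − 1.0050417^−72) = $1,028.98.
Total interest on Option 2 = 72 × $1,028.98 − $62,000 = $12,086.56.
Option 1 is lower by $3,368.88.

Option 1 by $3,369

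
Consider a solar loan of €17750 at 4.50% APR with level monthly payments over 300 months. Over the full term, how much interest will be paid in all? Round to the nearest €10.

€11,850

Monthly rate = 4.5%/12 = 0.0037500; payment = 17,750 × 0.0037500 / (1 − (1+0.0037500)^−300) = €98.66.
Total paid = 300 × €98.66 = €29,598.00; interest = €29,598.00 − €17,750 = €11,848.00.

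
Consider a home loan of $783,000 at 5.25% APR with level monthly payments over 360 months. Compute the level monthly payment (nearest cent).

$4,323.75

Monthly rate = 5.25%/12 = 0.0043750; payment = 783,000 × 0.0043750 / (1 − (1+0.0043750)^−360) = $4,323.75.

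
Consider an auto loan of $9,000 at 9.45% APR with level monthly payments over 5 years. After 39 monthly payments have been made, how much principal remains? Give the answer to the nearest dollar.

$3,641

With monthly rate i = 9.45%/12 = 0.0078750, the balance after k of n payments is P · [(1+i)^n − (1+i)^k] / [(1+i)^n − 1].
(1+0.0078750)^60 = 1.60103331 and (1+0.0078750)^39 = 1.35787640, so the balance is 9,000 × (1.60103331 − 1.35787640) / (1.60103331 − 1) = $3,641.08.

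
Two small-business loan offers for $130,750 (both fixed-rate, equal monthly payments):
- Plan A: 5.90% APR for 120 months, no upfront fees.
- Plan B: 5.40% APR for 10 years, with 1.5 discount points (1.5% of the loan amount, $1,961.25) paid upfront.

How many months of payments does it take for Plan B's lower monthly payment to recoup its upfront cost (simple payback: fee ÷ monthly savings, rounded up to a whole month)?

61 months

Plan A: at 5.90% the monthly rate is 0.0049167, so the payment is 130,750 × 0.0049167 / (1 − 1.0049167^−120) = $1,445.04.
Plan B: at 5.40% the monthly rate is 0.0045000, so the payment is 130,750 × 0.0045000 / (1 − 1.0045000^−120) = $1,412.51.
Monthly savings = $1,445.04 − $1,412.51 = $32.53.
Break-even = $1,961.25 / $32.53 = 60.29 → 61 months.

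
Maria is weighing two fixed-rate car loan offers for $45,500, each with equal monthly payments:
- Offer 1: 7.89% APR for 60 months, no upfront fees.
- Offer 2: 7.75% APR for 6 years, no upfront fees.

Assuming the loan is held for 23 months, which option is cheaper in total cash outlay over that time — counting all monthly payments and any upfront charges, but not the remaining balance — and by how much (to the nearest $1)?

Offer 2 by $2,943

Offer 1: monthly rate = 7.89%/12 = 0.0065750; payment = 45,500 × 0.0065750 / (1 − (1+0.0065750)^−60) = $920.18.
Offer 2: at 7.75% the monthly rate is 0.0064583, so the payment is 45,500 × 0.0064583 / (1 − 1.0064583^−72) = $792.22.
Over 23 months: Offer 1 costs 23 × $920.18 = $21,164.14; Offer 2 costs 23 × $792.22 = $18,221.06.
Offer 2 is cheaper by $21,164.14 − $18,221.06 = $2,943.08.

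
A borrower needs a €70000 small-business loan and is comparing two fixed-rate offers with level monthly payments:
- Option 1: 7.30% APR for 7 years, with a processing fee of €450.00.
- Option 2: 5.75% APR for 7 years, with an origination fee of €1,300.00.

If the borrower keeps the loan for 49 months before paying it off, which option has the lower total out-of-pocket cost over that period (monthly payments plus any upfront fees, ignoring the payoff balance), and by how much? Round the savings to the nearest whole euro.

Option 1: at 7.30% the monthly rate is 0.0060833, so the payment is 70,000 × 0.0060833 / (1 − 1.0060833^−84) = €1,066.78.
Option 2: monthly rate = 5.75%/12 = 0.0047917; payment = 70,000 × 0.0047917 / (1 − (1+0.0047917)^−84) = €1,014.23.
Over 49 months: Option 1 costs 49 × €1,066.78 + €450.00 = €52,722.22; Option 2 costs 49 × €1,014.23 + €1,300.00 = €50,997.27.
Option 2 is cheaper by €52,722.22 − €50,997.27 = €1,724.95.

Option 2 by €1,725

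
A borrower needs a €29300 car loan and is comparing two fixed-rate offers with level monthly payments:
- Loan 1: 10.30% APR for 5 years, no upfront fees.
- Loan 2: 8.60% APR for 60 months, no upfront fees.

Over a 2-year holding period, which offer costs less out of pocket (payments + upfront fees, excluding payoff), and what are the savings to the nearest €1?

Loan 2 by €584

Loan 1: monthly rate = 10.3%/12 = 0.0085833; payment = 29,300 × 0.0085833 / (1 − (1+0.0085833)^−60) = €626.87.
Loan 2: monthly rate = 8.6%/12 = 0.0071667; payment = 29,300 × 0.0071667 / (1 − (1+0.0071667)^−60) = €602.55.
Over 24 months: Loan 1 costs 24 × €626.87 = €15,044.88; Loan 2 costs 24 × €602.55 = €14,461.20.
Loan 2 is cheaper by €15,044.88 − €14,461.20 = €583.68.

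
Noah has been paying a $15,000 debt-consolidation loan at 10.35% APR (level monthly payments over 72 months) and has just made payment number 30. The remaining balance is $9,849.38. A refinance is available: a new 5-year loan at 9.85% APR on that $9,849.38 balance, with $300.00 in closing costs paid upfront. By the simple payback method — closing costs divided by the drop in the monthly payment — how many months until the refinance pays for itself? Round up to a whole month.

Current payment = 15,000 × 10.35%/12 / (1 − (1+0.0086250)^−72) = $280.54.
Refinanced payment = 9,849.38 × 0.0082083 / (1 − (1+0.0082083)^−60) = $208.54.
Monthly savings = $280.54 − $208.54 = $72.00.
Break-even = $300.00 / $72.00 = 4.17 → 5 months.

5 months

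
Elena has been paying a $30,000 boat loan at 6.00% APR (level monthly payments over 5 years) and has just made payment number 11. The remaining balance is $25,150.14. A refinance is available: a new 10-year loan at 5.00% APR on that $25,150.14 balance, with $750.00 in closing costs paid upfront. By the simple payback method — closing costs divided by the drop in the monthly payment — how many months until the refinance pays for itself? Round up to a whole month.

3 months

Current payment = 30,000 × 6%/12 / (1 − (1+0.0050000)^−60) = $579.98.
Refinanced payment = 25,150.14 × 0.0041667 / (1 − (1+0.0041667)^−120) = $266.76.
Monthly savings = $579.98 − $266.76 = $313.22.
Break-even = $750.00 / $313.22 = 2.39 → 3 months.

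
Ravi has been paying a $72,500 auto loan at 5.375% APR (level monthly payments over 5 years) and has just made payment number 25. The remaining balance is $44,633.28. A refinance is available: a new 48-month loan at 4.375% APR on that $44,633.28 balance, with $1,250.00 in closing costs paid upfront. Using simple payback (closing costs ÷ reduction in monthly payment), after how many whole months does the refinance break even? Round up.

Current payment = 72,500 × 5.375%/12 / (1 − (1+0.0044792)^−60) = $1,380.66.
Refinanced payment = 44,633.28 × 0.0036458 / (1 − (1+0.0036458)^−48) = $1,015.28.
Monthly savings = $1,380.66 − $1,015.28 = $365.38.
Break-even = $1,250.00 / $365.38 = 3.42 → 4 months.

4 months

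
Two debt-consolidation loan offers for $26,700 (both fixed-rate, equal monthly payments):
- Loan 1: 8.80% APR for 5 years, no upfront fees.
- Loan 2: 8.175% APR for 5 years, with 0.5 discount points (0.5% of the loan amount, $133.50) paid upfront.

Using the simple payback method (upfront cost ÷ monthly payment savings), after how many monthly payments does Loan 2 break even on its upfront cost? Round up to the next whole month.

17 months

Loan 1: monthly rate = 8.8%/12 = 0.0073333; payment = 26,700 × 0.0073333 / (1 − (1+0.0073333)^−60) = $551.66.
Loan 2: monthly rate = 8.175%/12 = 0.0068125; payment = 26,700 × 0.0068125 / (1 − (1+0.0068125)^−60) = $543.62.
Monthly savings = $551.66 − $543.62 = $8.04.
Break-even = $133.50 / $8.04 = 16.60 → 17 months.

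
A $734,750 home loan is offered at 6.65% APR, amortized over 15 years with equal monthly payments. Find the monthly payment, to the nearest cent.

$6,461.20

At 6.65% the monthly rate is 0.0055417, so the payment is 734,750 × 0.0055417 / (1 − 1.0055417^−180) = $6,461.20.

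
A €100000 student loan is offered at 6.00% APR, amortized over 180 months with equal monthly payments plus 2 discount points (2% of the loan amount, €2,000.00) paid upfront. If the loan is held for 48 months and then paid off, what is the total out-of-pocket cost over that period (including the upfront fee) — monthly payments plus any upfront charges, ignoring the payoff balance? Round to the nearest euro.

€42,505

At 6.00% the monthly rate is 0.0050000, so the payment is 100,000 × 0.0050000 / (1 − 1.0050000^−180) = €843.86.
Total outlay = 48 × €843.86 + €2,000.00 = €42,505.28.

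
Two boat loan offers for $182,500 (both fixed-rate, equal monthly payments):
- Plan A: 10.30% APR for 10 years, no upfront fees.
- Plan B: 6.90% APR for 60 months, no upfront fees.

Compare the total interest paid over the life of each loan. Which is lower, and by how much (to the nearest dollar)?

Plan A: at 10.30% the monthly rate is 0.0085833, so the payment is 182,500 × 0.0085833 / (1 − 1.0085833^−120) = $2,442.17.
Total interest on Plan A = 120 × $2,442.17 − $182,500 = $110,560.40.
Plan B: at 6.90% the monthly rate is 0.0057500, so the payment is 182,500 × 0.0057500 / (1 − 1.0057500^−60) = $3,605.11.
Total interest on Plan B = 60 × $3,605.11 − $182,500 = $33,806.60.
Plan B is lower by $76,753.80.

Plan B by $76,754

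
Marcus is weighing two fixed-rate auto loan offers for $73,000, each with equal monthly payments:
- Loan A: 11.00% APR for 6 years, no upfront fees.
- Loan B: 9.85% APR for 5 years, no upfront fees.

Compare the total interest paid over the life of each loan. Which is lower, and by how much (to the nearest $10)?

Loan B by $7,300

Loan A: monthly rate = 11%/12 = 0.0091667; payment = 73,000 × 0.0091667 / (1 − (1+0.0091667)^−72) = $1,389.49.
Total interest on Loan A = 72 × $1,389.49 − $73,000 = $27,043.28.
Loan B: monthly rate = 9.85%/12 = 0.0082083; payment = 73,000 × 0.0082083 / (1 − (1+0.0082083)^−60) = $1,545.65.
Total interest on Loan B = 60 × $1,545.65 − $73,000 = $19,739.00.
Loan B is lower by $7,304.28.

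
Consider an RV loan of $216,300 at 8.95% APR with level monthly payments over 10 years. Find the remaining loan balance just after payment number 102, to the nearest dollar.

$45,894

With monthly rate i = 8.95%/12 = 0.0074583, the balance after k of n payments is P · [(1+i)^n − (1+i)^k] / [(1+i)^n − 1].
(1+0.0074583)^120 = 2.43922142 and (1+0.0074583)^102 = 2.13384830, so the balance is 216,300 × (2.43922142 − 2.13384830) / (2.43922142 − 1) = $45,894.40.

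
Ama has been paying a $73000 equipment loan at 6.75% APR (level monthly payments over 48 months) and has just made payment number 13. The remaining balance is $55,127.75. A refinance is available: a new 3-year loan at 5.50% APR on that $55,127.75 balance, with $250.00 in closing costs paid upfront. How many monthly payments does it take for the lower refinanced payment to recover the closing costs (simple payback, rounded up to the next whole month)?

Current payment = 73,000 × 6.75%/12 / (1 − (1+0.0056250)^−48) = $1,739.62.
Refinanced payment = 55,127.75 × 0.0045833 / (1 − (1+0.0045833)^−36) = $1,664.63.
Monthly savings = $1,739.62 − $1,664.63 = $74.99.
Break-even = $250.00 / $74.99 = 3.33 → 4 months.

4 months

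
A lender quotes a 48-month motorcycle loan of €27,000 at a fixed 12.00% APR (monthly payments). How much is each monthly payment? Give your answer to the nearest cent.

Monthly rate = 12%/12 = 0.0100000; payment = 27,000 × 0.0100000 / (1 − (1+0.0100000)^−48) = €711.01.

€711.01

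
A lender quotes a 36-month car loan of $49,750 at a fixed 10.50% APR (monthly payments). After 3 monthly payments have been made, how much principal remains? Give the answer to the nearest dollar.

$46,174

With monthly rate i = 10.5%/12 = 0.0087500, the balance after k of n payments is P · [(1+i)^n − (1+i)^k] / [(1+i)^n − 1].
(1+0.0087500)^36 = 1.36838315 and (1+0.0087500)^3 = 1.02648036, so the balance is 49,750 × (1.36838315 − 1.02648036) / (1.36838315 − 1) = $46,173.84.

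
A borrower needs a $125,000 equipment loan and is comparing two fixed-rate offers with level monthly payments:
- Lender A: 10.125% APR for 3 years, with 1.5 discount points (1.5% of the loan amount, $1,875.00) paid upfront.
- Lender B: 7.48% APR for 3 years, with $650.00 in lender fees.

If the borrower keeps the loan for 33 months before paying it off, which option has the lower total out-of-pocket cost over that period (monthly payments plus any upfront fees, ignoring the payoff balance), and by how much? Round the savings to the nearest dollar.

Lender B by $6,294

Lender A: at 10.125% the monthly rate is 0.0084375, so the payment is 125,000 × 0.0084375 / (1 − 1.0084375^−36) = $4,040.74.
Lender B: at 7.48% the monthly rate is 0.0062333, so the payment is 125,000 × 0.0062333 / (1 − 1.0062333^−36) = $3,887.13.
Over 33 months: Lender A costs 33 × $4,040.74 + $1,875.00 = $135,219.42; Lender B costs 33 × $3,887.13 + $650.00 = $128,925.29.
Lender B is cheaper by $135,219.42 − $128,925.29 = $6,294.13.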